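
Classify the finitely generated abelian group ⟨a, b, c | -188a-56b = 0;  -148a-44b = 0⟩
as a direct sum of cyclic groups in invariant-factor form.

rank_ℚ(R)=2; free=3−2=1
SNF(R) diag = [4, 4] → torsion [4, 4]

Answer: M ≅ ℤ^1 ⊕ ℤ/4 ⊕ ℤ/4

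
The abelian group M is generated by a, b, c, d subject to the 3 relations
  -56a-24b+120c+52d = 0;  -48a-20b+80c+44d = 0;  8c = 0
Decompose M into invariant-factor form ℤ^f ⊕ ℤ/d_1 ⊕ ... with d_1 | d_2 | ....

rank_ℚ(R)=3; free=4−3=1
SNF(R) diag = [4, 4, 8] → torsion [4, 4, 8]

Answer: M ≅ ℤ^1 ⊕ ℤ/4 ⊕ ℤ/4 ⊕ ℤ/8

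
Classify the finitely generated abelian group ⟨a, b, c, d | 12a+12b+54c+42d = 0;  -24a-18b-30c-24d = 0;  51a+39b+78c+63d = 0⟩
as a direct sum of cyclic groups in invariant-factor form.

rank_ℚ(R)=3; free=4−3=1
SNF(R) diag = [3, 6, 18] → torsion [3, 6, 18]

Answer: M ≅ ℤ^1 ⊕ ℤ/3 ⊕ ℤ/6 ⊕ ℤ/18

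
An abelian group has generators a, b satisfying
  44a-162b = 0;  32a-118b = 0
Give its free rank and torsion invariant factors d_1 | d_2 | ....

rank_ℚ(R)=2; free=2−2=0
SNF(R) diag = [2, 4] → torsion [2, 4]

Answer: M ≅ ℤ/2 ⊕ ℤ/4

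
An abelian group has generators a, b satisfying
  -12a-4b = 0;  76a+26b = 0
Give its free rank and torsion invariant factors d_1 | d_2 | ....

rank_ℚ(R)=2; free=2−2=0
SNF(R) diag = [2, 4] → torsion [2, 4]

Answer: M ≅ ℤ/2 ⊕ ℤ/4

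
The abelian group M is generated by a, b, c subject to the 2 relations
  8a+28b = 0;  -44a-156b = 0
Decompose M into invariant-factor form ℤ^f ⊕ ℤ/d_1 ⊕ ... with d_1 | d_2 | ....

Answer: M ≅ ℤ^1 ⊕ ℤ/4 ⊕ ℤ/4

Derivation:
rank_ℚ(R)=2; free=3−2=1
SNF(R) diag = [4, 4] → torsion [4, 4]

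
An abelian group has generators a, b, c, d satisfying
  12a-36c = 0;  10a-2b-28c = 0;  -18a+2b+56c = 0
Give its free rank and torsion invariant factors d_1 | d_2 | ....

rank_ℚ(R)=3; free=4−3=1
SNF(R) diag = [2, 4, 12] → torsion [2, 4, 12]

Answer: M ≅ ℤ^1 ⊕ ℤ/2 ⊕ ℤ/4 ⊕ ℤ/12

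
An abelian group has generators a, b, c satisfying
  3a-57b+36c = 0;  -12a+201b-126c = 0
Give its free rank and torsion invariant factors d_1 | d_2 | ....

rank_ℚ(R)=2; free=3−2=1
SNF(R) diag = [3, 9] → torsion [3, 9]

Answer: M ≅ ℤ^1 ⊕ ℤ/3 ⊕ ℤ/9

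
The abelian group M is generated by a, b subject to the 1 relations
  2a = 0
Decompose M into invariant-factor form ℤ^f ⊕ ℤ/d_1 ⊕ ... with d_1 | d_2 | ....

rank_ℚ(R)=1; free=2−1=1
SNF(R) diag = [2] → torsion [2]

Answer: M ≅ ℤ^1 ⊕ ℤ/2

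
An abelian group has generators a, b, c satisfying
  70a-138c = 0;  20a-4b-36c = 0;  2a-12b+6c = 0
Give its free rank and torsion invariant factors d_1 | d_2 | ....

Answer: M ≅ ℤ/2 ⊕ ℤ/4 ⊕ ℤ/12

Derivation:
rank_ℚ(R)=3; free=3−3=0
SNF(R) diag = [2, 4, 12] → torsion [2, 4, 12]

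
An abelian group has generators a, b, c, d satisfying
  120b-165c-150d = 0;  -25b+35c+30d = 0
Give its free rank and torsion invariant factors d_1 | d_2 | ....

Answer: M ≅ ℤ^2 ⊕ ℤ/5 ⊕ ℤ/15

Derivation:
rank_ℚ(R)=2; free=4−2=2
SNF(R) diag = [5, 15] → torsion [5, 15]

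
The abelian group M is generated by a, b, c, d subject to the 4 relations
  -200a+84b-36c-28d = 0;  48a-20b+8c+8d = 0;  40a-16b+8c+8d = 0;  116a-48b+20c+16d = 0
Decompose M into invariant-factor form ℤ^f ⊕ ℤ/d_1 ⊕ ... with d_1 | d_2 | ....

Answer: M ≅ ℤ/4 ⊕ ℤ/4 ⊕ ℤ/4 ⊕ ℤ/8

Derivation:
rank_ℚ(R)=4; free=4−4=0
SNF(R) diag = [4, 4, 4, 8] → torsion [4, 4, 4, 8]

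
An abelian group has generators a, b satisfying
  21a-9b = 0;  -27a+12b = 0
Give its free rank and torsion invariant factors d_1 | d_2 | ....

Answer: M ≅ ℤ/3 ⊕ ℤ/3

Derivation:
rank_ℚ(R)=2; free=2−2=0
SNF(R) diag = [3, 3] → torsion [3, 3]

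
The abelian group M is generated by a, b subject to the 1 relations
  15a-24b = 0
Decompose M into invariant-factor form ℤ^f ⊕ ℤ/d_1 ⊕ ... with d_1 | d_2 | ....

Answer: M ≅ ℤ^1 ⊕ ℤ/3

Derivation:
rank_ℚ(R)=1; free=2−1=1
SNF(R) diag = [3] → torsion [3]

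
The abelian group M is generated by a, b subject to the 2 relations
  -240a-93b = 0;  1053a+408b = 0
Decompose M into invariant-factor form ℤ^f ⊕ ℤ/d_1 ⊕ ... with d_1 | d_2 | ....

Answer: M ≅ ℤ/3 ⊕ ℤ/3

Derivation:
rank_ℚ(R)=2; free=2−2=0
SNF(R) diag = [3, 3] → torsion [3, 3]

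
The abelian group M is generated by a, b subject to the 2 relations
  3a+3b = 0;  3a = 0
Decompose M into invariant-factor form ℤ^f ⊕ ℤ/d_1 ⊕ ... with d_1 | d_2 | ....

rank_ℚ(R)=2; free=2−2=0
SNF(R) diag = [3, 3] → torsion [3, 3]

Answer: M ≅ ℤ/3 ⊕ ℤ/3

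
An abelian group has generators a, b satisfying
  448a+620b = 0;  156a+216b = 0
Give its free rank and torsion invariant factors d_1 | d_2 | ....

Answer: M ≅ ℤ/4 ⊕ ℤ/12

Derivation:
rank_ℚ(R)=2; free=2−2=0
SNF(R) diag = [4, 12] → torsion [4, 12]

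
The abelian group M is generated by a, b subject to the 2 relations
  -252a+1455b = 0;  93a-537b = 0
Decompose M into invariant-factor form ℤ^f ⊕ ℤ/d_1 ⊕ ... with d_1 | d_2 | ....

Answer: M ≅ ℤ/3 ⊕ ℤ/3

Derivation:
rank_ℚ(R)=2; free=2−2=0
SNF(R) diag = [3, 3] → torsion [3, 3]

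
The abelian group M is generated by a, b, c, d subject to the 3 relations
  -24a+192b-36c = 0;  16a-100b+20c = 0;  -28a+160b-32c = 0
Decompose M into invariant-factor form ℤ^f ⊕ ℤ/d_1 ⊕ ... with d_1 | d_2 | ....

rank_ℚ(R)=3; free=4−3=1
SNF(R) diag = [4, 12, 12] → torsion [4, 12, 12]

Answer: M ≅ ℤ^1 ⊕ ℤ/4 ⊕ ℤ/12 ⊕ ℤ/12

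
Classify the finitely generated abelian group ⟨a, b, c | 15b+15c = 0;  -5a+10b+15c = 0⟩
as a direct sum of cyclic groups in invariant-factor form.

Answer: M ≅ ℤ^1 ⊕ ℤ/5 ⊕ ℤ/15

Derivation:
rank_ℚ(R)=2; free=3−2=1
SNF(R) diag = [5, 15] → torsion [5, 15]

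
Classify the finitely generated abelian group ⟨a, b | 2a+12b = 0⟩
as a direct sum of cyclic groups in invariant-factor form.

Answer: M ≅ ℤ^1 ⊕ ℤ/2

Derivation:
rank_ℚ(R)=1; free=2−1=1
SNF(R) diag = [2] → torsion [2]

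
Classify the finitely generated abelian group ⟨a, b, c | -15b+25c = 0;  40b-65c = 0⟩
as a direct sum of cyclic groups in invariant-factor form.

Answer: M ≅ ℤ^1 ⊕ ℤ/5 ⊕ ℤ/5

Derivation:
rank_ℚ(R)=2; free=3−2=1
SNF(R) diag = [5, 5] → torsion [5, 5]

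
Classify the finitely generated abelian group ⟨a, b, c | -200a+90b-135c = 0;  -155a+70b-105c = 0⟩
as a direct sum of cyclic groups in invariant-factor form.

Answer: M ≅ ℤ^1 ⊕ ℤ/5 ⊕ ℤ/5

Derivation:
rank_ℚ(R)=2; free=3−2=1
SNF(R) diag = [5, 5] → torsion [5, 5]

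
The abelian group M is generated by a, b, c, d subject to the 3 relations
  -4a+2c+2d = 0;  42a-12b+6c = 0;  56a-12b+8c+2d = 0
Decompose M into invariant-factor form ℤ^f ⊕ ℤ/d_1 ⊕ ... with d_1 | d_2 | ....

Answer: M ≅ ℤ^1 ⊕ ℤ/2 ⊕ ℤ/6 ⊕ ℤ/18

Derivation:
rank_ℚ(R)=3; free=4−3=1
SNF(R) diag = [2, 6, 18] → torsion [2, 6, 18]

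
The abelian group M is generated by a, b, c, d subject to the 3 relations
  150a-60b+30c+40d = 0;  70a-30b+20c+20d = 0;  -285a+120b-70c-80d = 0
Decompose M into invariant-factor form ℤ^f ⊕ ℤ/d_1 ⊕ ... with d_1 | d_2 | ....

rank_ℚ(R)=3; free=4−3=1
SNF(R) diag = [5, 10, 10] → torsion [5, 10, 10]

Answer: M ≅ ℤ^1 ⊕ ℤ/5 ⊕ ℤ/10 ⊕ ℤ/10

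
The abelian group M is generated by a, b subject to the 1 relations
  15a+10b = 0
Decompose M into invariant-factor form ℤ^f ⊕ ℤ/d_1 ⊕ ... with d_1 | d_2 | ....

rank_ℚ(R)=1; free=2−1=1
SNF(R) diag = [5] → torsion [5]

Answer: M ≅ ℤ^1 ⊕ ℤ/5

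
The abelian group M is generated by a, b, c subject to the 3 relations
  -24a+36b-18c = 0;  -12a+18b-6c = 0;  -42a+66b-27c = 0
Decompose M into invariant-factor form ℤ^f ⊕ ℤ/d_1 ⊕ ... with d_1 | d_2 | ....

rank_ℚ(R)=3; free=3−3=0
SNF(R) diag = [3, 6, 12] → torsion [3, 6, 12]

Answer: M ≅ ℤ/3 ⊕ ℤ/6 ⊕ ℤ/12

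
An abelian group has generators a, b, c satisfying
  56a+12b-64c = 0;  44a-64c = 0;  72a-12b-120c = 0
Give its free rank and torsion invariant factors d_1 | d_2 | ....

Answer: M ≅ ℤ/4 ⊕ ℤ/12 ⊕ ℤ/24

Derivation:
rank_ℚ(R)=3; free=3−3=0
SNF(R) diag = [4, 12, 24] → torsion [4, 12, 24]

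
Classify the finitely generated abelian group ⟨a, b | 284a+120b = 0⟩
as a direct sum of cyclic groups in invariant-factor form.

Answer: M ≅ ℤ^1 ⊕ ℤ/4

Derivation:
rank_ℚ(R)=1; free=2−1=1
SNF(R) diag = [4] → torsion [4]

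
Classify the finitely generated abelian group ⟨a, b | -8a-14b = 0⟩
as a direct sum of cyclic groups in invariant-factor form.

Answer: M ≅ ℤ^1 ⊕ ℤ/2

Derivation:
rank_ℚ(R)=1; free=2−1=1
SNF(R) diag = [2] → torsion [2]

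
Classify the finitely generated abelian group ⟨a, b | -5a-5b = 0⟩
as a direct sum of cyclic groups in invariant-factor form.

rank_ℚ(R)=1; free=2−1=1
SNF(R) diag = [5] → torsion [5]

Answer: M ≅ ℤ^1 ⊕ ℤ/5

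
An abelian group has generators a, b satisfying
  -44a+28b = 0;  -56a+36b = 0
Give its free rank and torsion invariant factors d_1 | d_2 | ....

rank_ℚ(R)=2; free=2−2=0
SNF(R) diag = [4, 4] → torsion [4, 4]

Answer: M ≅ ℤ/4 ⊕ ℤ/4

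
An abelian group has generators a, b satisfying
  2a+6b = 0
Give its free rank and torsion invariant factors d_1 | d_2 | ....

rank_ℚ(R)=1; free=2−1=1
SNF(R) diag = [2] → torsion [2]

Answer: M ≅ ℤ^1 ⊕ ℤ/2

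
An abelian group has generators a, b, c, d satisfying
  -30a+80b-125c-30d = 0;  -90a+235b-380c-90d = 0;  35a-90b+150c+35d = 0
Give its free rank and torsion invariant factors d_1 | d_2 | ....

Answer: M ≅ ℤ^1 ⊕ ℤ/5 ⊕ ℤ/5 ⊕ ℤ/5

Derivation:
rank_ℚ(R)=3; free=4−3=1
SNF(R) diag = [5, 5, 5] → torsion [5, 5, 5]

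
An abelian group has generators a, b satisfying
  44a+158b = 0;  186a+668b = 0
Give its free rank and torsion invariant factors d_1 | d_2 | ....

Answer: M ≅ ℤ/2 ⊕ ℤ/2

Derivation:
rank_ℚ(R)=2; free=2−2=0
SNF(R) diag = [2, 2] → torsion [2, 2]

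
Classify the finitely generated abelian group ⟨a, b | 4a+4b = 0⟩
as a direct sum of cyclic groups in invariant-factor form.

rank_ℚ(R)=1; free=2−1=1
SNF(R) diag = [4] → torsion [4]

Answer: M ≅ ℤ^1 ⊕ ℤ/4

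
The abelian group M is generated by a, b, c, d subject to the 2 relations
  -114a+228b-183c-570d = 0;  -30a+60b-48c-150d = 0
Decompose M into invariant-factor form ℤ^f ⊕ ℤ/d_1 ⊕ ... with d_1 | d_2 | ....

rank_ℚ(R)=2; free=4−2=2
SNF(R) diag = [3, 6] → torsion [3, 6]

Answer: M ≅ ℤ^2 ⊕ ℤ/3 ⊕ ℤ/6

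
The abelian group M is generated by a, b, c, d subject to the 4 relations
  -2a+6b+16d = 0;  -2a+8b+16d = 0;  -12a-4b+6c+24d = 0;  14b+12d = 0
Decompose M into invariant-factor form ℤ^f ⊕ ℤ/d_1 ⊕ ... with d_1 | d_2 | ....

Answer: M ≅ ℤ/2 ⊕ ℤ/2 ⊕ ℤ/6 ⊕ ℤ/12

Derivation:
rank_ℚ(R)=4; free=4−4=0
SNF(R) diag = [2, 2, 6, 12] → torsion [2, 2, 6, 12]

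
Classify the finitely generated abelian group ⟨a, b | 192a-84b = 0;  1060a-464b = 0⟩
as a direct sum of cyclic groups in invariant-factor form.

Answer: M ≅ ℤ/4 ⊕ ℤ/12

Derivation:
rank_ℚ(R)=2; free=2−2=0
SNF(R) diag = [4, 12] → torsion [4, 12]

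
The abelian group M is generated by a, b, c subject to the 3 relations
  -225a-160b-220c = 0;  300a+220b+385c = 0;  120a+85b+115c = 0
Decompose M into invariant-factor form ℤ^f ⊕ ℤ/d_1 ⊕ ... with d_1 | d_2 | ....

rank_ℚ(R)=3; free=3−3=0
SNF(R) diag = [5, 15, 45] → torsion [5, 15, 45]

Answer: M ≅ ℤ/5 ⊕ ℤ/15 ⊕ ℤ/45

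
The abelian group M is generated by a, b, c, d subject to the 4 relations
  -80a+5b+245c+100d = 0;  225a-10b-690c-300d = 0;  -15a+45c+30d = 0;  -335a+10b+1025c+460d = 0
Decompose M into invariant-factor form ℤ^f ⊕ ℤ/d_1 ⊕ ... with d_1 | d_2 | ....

Answer: M ≅ ℤ/5 ⊕ ℤ/5 ⊕ ℤ/15 ⊕ ℤ/30

Derivation:
rank_ℚ(R)=4; free=4−4=0
SNF(R) diag = [5, 5, 15, 30] → torsion [5, 5, 15, 30]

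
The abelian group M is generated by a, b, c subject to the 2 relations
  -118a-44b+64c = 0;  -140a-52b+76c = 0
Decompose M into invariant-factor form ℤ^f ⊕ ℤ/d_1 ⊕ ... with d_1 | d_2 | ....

rank_ℚ(R)=2; free=3−2=1
SNF(R) diag = [2, 4] → torsion [2, 4]

Answer: M ≅ ℤ^1 ⊕ ℤ/2 ⊕ ℤ/4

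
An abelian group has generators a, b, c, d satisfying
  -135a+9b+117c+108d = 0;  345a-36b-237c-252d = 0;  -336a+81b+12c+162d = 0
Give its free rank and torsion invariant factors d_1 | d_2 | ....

Answer: M ≅ ℤ^1 ⊕ ℤ/3 ⊕ ℤ/9 ⊕ ℤ/18

Derivation:
rank_ℚ(R)=3; free=4−3=1
SNF(R) diag = [3, 9, 18] → torsion [3, 9, 18]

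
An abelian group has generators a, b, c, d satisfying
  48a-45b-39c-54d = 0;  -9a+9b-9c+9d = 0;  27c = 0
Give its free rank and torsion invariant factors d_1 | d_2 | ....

rank_ℚ(R)=3; free=4−3=1
SNF(R) diag = [3, 9, 27] → torsion [3, 9, 27]

Answer: M ≅ ℤ^1 ⊕ ℤ/3 ⊕ ℤ/9 ⊕ ℤ/27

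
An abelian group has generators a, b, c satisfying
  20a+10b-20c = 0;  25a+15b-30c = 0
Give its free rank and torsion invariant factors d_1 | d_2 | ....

rank_ℚ(R)=2; free=3−2=1
SNF(R) diag = [5, 10] → torsion [5, 10]

Answer: M ≅ ℤ^1 ⊕ ℤ/5 ⊕ ℤ/10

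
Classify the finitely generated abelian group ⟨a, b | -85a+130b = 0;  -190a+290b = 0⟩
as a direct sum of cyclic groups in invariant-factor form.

rank_ℚ(R)=2; free=2−2=0
SNF(R) diag = [5, 10] → torsion [5, 10]

Answer: M ≅ ℤ/5 ⊕ ℤ/10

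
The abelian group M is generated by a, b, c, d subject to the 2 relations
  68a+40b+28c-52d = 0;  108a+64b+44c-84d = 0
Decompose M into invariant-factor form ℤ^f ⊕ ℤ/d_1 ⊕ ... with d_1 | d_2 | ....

rank_ℚ(R)=2; free=4−2=2
SNF(R) diag = [4, 8] → torsion [4, 8]

Answer: M ≅ ℤ^2 ⊕ ℤ/4 ⊕ ℤ/8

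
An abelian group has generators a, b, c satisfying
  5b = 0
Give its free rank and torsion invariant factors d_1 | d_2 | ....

Answer: M ≅ ℤ^2 ⊕ ℤ/5

Derivation:
rank_ℚ(R)=1; free=3−1=2
SNF(R) diag = [5] → torsion [5]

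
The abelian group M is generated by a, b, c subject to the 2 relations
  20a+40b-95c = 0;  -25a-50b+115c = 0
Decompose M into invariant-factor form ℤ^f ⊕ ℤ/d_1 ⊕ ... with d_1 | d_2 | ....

rank_ℚ(R)=2; free=3−2=1
SNF(R) diag = [5, 15] → torsion [5, 15]

Answer: M ≅ ℤ^1 ⊕ ℤ/5 ⊕ ℤ/15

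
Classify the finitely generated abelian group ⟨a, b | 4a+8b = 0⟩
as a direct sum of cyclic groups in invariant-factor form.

rank_ℚ(R)=1; free=2−1=1
SNF(R) diag = [4] → torsion [4]

Answer: M ≅ ℤ^1 ⊕ ℤ/4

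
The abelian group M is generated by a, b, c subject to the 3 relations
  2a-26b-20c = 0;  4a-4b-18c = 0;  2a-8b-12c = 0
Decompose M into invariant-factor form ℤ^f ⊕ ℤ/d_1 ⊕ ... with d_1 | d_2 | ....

rank_ℚ(R)=3; free=3−3=0
SNF(R) diag = [2, 2, 6] → torsion [2, 2, 6]

Answer: M ≅ ℤ/2 ⊕ ℤ/2 ⊕ ℤ/6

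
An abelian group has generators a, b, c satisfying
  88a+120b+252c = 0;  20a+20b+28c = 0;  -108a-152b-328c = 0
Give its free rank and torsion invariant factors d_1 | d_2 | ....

Answer: M ≅ ℤ/4 ⊕ ℤ/4 ⊕ ℤ/12

Derivation:
rank_ℚ(R)=3; free=3−3=0
SNF(R) diag = [4, 4, 12] → torsion [4, 4, 12]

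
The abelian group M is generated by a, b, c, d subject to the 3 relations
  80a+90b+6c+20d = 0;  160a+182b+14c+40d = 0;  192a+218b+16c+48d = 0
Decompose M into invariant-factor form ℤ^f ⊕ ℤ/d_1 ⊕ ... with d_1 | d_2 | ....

rank_ℚ(R)=3; free=4−3=1
SNF(R) diag = [2, 2, 4] → torsion [2, 2, 4]

Answer: M ≅ ℤ^1 ⊕ ℤ/2 ⊕ ℤ/2 ⊕ ℤ/4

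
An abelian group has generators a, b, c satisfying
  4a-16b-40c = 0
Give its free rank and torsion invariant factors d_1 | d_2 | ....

Answer: M ≅ ℤ^2 ⊕ ℤ/4

Derivation:
rank_ℚ(R)=1; free=3−1=2
SNF(R) diag = [4] → torsion [4]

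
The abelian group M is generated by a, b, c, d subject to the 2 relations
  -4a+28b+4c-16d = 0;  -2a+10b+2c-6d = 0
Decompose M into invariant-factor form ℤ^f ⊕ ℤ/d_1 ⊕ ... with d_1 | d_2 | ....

rank_ℚ(R)=2; free=4−2=2
SNF(R) diag = [2, 4] → torsion [2, 4]

Answer: M ≅ ℤ^2 ⊕ ℤ/2 ⊕ ℤ/4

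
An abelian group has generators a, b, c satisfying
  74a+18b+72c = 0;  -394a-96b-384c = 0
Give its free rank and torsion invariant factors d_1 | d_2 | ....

rank_ℚ(R)=2; free=3−2=1
SNF(R) diag = [2, 6] → torsion [2, 6]

Answer: M ≅ ℤ^1 ⊕ ℤ/2 ⊕ ℤ/6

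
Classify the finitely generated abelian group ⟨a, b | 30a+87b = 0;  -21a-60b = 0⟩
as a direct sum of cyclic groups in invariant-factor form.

rank_ℚ(R)=2; free=2−2=0
SNF(R) diag = [3, 9] → torsion [3, 9]

Answer: M ≅ ℤ/3 ⊕ ℤ/9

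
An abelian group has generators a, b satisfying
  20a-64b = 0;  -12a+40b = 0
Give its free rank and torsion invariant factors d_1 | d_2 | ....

Answer: M ≅ ℤ/4 ⊕ ℤ/8

Derivation:
rank_ℚ(R)=2; free=2−2=0
SNF(R) diag = [4, 8] → torsion [4, 8]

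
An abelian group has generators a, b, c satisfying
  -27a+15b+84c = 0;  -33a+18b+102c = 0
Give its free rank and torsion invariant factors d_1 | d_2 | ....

rank_ℚ(R)=2; free=3−2=1
SNF(R) diag = [3, 3] → torsion [3, 3]

Answer: M ≅ ℤ^1 ⊕ ℤ/3 ⊕ ℤ/3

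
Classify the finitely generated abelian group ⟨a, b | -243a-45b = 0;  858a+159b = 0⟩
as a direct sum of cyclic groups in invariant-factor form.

Answer: M ≅ ℤ/3 ⊕ ℤ/9

Derivation:
rank_ℚ(R)=2; free=2−2=0
SNF(R) diag = [3, 9] → torsion [3, 9]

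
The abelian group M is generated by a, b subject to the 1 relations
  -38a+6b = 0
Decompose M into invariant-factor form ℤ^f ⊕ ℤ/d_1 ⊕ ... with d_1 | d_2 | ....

Answer: M ≅ ℤ^1 ⊕ ℤ/2

Derivation:
rank_ℚ(R)=1; free=2−1=1
SNF(R) diag = [2] → torsion [2]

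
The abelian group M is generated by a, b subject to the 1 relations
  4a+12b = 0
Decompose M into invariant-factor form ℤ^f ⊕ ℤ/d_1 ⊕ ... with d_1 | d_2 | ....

Answer: M ≅ ℤ^1 ⊕ ℤ/4

Derivation:
rank_ℚ(R)=1; free=2−1=1
SNF(R) diag = [4] → torsion [4]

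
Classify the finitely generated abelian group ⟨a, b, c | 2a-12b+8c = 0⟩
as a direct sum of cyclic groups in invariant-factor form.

Answer: M ≅ ℤ^2 ⊕ ℤ/2

Derivation:
rank_ℚ(R)=1; free=3−1=2
SNF(R) diag = [2] → torsion [2]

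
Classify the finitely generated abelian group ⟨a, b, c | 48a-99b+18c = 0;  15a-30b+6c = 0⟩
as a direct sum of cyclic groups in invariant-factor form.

Answer: M ≅ ℤ^1 ⊕ ℤ/3 ⊕ ℤ/3

Derivation:
rank_ℚ(R)=2; free=3−2=1
SNF(R) diag = [3, 3] → torsion [3, 3]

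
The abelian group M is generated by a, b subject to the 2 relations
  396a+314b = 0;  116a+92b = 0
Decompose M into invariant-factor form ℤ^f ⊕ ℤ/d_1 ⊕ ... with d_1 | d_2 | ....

rank_ℚ(R)=2; free=2−2=0
SNF(R) diag = [2, 4] → torsion [2, 4]

Answer: M ≅ ℤ/2 ⊕ ℤ/4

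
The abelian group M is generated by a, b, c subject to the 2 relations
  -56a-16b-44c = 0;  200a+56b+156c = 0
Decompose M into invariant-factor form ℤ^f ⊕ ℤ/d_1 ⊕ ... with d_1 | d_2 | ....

rank_ℚ(R)=2; free=3−2=1
SNF(R) diag = [4, 8] → torsion [4, 8]

Answer: M ≅ ℤ^1 ⊕ ℤ/4 ⊕ ℤ/8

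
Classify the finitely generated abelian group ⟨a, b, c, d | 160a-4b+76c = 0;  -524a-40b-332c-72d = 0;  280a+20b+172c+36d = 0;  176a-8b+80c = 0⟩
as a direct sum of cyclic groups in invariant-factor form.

rank_ℚ(R)=4; free=4−4=0
SNF(R) diag = [4, 12, 36, 72] → torsion [4, 12, 36, 72]

Answer: M ≅ ℤ/4 ⊕ ℤ/12 ⊕ ℤ/36 ⊕ ℤ/72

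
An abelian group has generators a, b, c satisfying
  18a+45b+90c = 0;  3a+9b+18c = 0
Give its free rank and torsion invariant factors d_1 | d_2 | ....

Answer: M ≅ ℤ^1 ⊕ ℤ/3 ⊕ ℤ/9

Derivation:
rank_ℚ(R)=2; free=3−2=1
SNF(R) diag = [3, 9] → torsion [3, 9]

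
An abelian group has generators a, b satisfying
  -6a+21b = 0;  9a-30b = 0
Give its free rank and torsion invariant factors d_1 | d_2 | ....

rank_ℚ(R)=2; free=2−2=0
SNF(R) diag = [3, 3] → torsion [3, 3]

Answer: M ≅ ℤ/3 ⊕ ℤ/3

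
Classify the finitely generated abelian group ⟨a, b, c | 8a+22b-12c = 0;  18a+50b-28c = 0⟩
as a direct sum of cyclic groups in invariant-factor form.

Answer: M ≅ ℤ^1 ⊕ ℤ/2 ⊕ ℤ/2

Derivation:
rank_ℚ(R)=2; free=3−2=1
SNF(R) diag = [2, 2] → torsion [2, 2]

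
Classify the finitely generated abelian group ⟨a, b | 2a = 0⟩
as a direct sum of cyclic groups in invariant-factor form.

Answer: M ≅ ℤ^1 ⊕ ℤ/2

Derivation:
rank_ℚ(R)=1; free=2−1=1
SNF(R) diag = [2] → torsion [2]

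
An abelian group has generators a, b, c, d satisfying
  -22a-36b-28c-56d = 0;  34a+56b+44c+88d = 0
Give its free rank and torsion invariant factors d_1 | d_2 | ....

rank_ℚ(R)=2; free=4−2=2
SNF(R) diag = [2, 4] → torsion [2, 4]

Answer: M ≅ ℤ^2 ⊕ ℤ/2 ⊕ ℤ/4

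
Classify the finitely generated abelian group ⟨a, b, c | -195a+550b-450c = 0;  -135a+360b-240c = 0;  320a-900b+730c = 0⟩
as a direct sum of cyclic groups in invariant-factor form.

rank_ℚ(R)=3; free=3−3=0
SNF(R) diag = [5, 10, 30] → torsion [5, 10, 30]

Answer: M ≅ ℤ/5 ⊕ ℤ/10 ⊕ ℤ/30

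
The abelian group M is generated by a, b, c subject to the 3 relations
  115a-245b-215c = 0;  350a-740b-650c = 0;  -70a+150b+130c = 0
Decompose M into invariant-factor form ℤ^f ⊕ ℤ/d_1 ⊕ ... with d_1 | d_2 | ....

Answer: M ≅ ℤ/5 ⊕ ℤ/10 ⊕ ℤ/20

Derivation:
rank_ℚ(R)=3; free=3−3=0
SNF(R) diag = [5, 10, 20] → torsion [5, 10, 20]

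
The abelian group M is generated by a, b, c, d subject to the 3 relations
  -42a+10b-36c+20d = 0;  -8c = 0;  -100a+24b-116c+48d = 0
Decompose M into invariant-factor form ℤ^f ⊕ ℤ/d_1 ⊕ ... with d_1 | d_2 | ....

Answer: M ≅ ℤ^1 ⊕ ℤ/2 ⊕ ℤ/4 ⊕ ℤ/8

Derivation:
rank_ℚ(R)=3; free=4−3=1
SNF(R) diag = [2, 4, 8] → torsion [2, 4, 8]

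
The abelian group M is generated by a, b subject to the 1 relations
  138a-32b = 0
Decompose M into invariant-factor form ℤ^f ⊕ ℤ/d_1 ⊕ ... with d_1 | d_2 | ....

Answer: M ≅ ℤ^1 ⊕ ℤ/2

Derivation:
rank_ℚ(R)=1; free=2−1=1
SNF(R) diag = [2] → torsion [2]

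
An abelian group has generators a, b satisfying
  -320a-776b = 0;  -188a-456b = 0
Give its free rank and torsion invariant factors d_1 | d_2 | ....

Answer: M ≅ ℤ/4 ⊕ ℤ/8

Derivation:
rank_ℚ(R)=2; free=2−2=0
SNF(R) diag = [4, 8] → torsion [4, 8]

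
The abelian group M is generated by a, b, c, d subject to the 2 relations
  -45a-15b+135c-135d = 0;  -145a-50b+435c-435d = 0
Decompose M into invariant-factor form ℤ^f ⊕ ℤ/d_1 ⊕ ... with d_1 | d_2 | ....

Answer: M ≅ ℤ^2 ⊕ ℤ/5 ⊕ ℤ/15

Derivation:
rank_ℚ(R)=2; free=4−2=2
SNF(R) diag = [5, 15] → torsion [5, 15]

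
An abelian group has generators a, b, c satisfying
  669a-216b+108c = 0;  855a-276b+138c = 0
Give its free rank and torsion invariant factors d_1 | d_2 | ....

Answer: M ≅ ℤ^1 ⊕ ℤ/3 ⊕ ℤ/6

Derivation:
rank_ℚ(R)=2; free=3−2=1
SNF(R) diag = [3, 6] → torsion [3, 6]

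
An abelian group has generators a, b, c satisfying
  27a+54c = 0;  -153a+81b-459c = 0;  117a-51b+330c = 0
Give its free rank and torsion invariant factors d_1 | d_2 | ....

rank_ℚ(R)=3; free=3−3=0
SNF(R) diag = [3, 9, 27] → torsion [3, 9, 27]

Answer: M ≅ ℤ/3 ⊕ ℤ/9 ⊕ ℤ/27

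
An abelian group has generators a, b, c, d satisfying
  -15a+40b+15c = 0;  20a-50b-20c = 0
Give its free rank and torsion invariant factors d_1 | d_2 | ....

rank_ℚ(R)=2; free=4−2=2
SNF(R) diag = [5, 10] → torsion [5, 10]

Answer: M ≅ ℤ^2 ⊕ ℤ/5 ⊕ ℤ/10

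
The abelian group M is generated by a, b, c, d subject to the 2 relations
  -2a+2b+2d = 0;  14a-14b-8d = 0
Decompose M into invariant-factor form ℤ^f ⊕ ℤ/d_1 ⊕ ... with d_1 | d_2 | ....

rank_ℚ(R)=2; free=4−2=2
SNF(R) diag = [2, 6] → torsion [2, 6]

Answer: M ≅ ℤ^2 ⊕ ℤ/2 ⊕ ℤ/6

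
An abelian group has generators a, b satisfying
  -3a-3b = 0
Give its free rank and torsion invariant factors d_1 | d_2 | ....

Answer: M ≅ ℤ^1 ⊕ ℤ/3

Derivation:
rank_ℚ(R)=1; free=2−1=1
SNF(R) diag = [3] → torsion [3]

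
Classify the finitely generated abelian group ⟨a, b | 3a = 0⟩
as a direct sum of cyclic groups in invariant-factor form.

Answer: M ≅ ℤ^1 ⊕ ℤ/3

Derivation:
rank_ℚ(R)=1; free=2−1=1
SNF(R) diag = [3] → torsion [3]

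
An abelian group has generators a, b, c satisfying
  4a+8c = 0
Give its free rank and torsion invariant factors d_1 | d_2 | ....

Answer: M ≅ ℤ^2 ⊕ ℤ/4

Derivation:
rank_ℚ(R)=1; free=3−1=2
SNF(R) diag = [4] → torsion [4]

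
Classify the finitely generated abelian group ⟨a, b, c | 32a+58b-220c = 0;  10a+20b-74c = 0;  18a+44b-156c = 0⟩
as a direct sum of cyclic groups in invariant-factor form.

rank_ℚ(R)=3; free=3−3=0
SNF(R) diag = [2, 2, 6] → torsion [2, 2, 6]

Answer: M ≅ ℤ/2 ⊕ ℤ/2 ⊕ ℤ/6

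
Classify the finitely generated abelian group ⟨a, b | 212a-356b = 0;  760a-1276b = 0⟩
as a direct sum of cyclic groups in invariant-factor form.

Answer: M ≅ ℤ/4 ⊕ ℤ/12

Derivation:
rank_ℚ(R)=2; free=2−2=0
SNF(R) diag = [4, 12] → torsion [4, 12]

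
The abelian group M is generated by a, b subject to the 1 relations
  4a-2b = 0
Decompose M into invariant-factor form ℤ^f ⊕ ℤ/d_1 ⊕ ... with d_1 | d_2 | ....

Answer: M ≅ ℤ^1 ⊕ ℤ/2

Derivation:
rank_ℚ(R)=1; free=2−1=1
SNF(R) diag = [2] → torsion [2]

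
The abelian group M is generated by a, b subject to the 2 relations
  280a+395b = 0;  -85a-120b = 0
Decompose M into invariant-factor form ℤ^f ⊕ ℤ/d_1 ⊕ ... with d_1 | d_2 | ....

Answer: M ≅ ℤ/5 ⊕ ℤ/5

Derivation:
rank_ℚ(R)=2; free=2−2=0
SNF(R) diag = [5, 5] → torsion [5, 5]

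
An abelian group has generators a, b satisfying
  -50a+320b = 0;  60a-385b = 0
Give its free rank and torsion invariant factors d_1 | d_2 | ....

Answer: M ≅ ℤ/5 ⊕ ℤ/10

Derivation:
rank_ℚ(R)=2; free=2−2=0
SNF(R) diag = [5, 10] → torsion [5, 10]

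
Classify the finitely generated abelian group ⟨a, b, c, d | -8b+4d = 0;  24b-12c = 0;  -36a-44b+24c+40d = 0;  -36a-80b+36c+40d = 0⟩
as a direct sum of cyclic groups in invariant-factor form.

rank_ℚ(R)=4; free=4−4=0
SNF(R) diag = [4, 12, 12, 36] → torsion [4, 12, 12, 36]

Answer: M ≅ ℤ/4 ⊕ ℤ/12 ⊕ ℤ/12 ⊕ ℤ/36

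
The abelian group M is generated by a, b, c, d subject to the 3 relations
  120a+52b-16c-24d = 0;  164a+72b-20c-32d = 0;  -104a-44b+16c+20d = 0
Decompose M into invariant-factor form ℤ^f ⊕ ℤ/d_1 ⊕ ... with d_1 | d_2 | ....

Answer: M ≅ ℤ^1 ⊕ ℤ/4 ⊕ ℤ/4 ⊕ ℤ/12

Derivation:
rank_ℚ(R)=3; free=4−3=1
SNF(R) diag = [4, 4, 12] → torsion [4, 4, 12]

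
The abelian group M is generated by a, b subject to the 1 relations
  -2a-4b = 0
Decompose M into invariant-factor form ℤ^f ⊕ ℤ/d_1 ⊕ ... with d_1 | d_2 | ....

Answer: M ≅ ℤ^1 ⊕ ℤ/2

Derivation:
rank_ℚ(R)=1; free=2−1=1
SNF(R) diag = [2] → torsion [2]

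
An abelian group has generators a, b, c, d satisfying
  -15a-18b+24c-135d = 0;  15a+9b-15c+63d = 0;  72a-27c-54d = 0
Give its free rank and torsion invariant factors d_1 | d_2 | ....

Answer: M ≅ ℤ^1 ⊕ ℤ/3 ⊕ ℤ/9 ⊕ ℤ/9

Derivation:
rank_ℚ(R)=3; free=4−3=1
SNF(R) diag = [3, 9, 9] → torsion [3, 9, 9]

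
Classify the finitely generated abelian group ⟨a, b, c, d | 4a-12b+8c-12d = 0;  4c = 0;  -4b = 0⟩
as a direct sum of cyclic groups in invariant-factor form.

Answer: M ≅ ℤ^1 ⊕ ℤ/4 ⊕ ℤ/4 ⊕ ℤ/4

Derivation:
rank_ℚ(R)=3; free=4−3=1
SNF(R) diag = [4, 4, 4] → torsion [4, 4, 4]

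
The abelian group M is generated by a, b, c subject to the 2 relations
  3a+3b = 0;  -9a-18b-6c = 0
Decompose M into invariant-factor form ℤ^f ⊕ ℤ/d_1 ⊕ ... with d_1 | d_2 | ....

rank_ℚ(R)=2; free=3−2=1
SNF(R) diag = [3, 3] → torsion [3, 3]

Answer: M ≅ ℤ^1 ⊕ ℤ/3 ⊕ ℤ/3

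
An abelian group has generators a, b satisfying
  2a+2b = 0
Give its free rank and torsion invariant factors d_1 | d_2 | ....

rank_ℚ(R)=1; free=2−1=1
SNF(R) diag = [2] → torsion [2]

Answer: M ≅ ℤ^1 ⊕ ℤ/2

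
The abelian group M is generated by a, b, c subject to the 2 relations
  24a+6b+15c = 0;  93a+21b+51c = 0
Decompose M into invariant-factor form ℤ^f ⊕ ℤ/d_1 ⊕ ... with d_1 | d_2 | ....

rank_ℚ(R)=2; free=3−2=1
SNF(R) diag = [3, 3] → torsion [3, 3]

Answer: M ≅ ℤ^1 ⊕ ℤ/3 ⊕ ℤ/3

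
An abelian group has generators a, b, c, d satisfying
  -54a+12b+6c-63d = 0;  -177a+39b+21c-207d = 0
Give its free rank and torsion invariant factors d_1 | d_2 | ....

rank_ℚ(R)=2; free=4−2=2
SNF(R) diag = [3, 3] → torsion [3, 3]

Answer: M ≅ ℤ^2 ⊕ ℤ/3 ⊕ ℤ/3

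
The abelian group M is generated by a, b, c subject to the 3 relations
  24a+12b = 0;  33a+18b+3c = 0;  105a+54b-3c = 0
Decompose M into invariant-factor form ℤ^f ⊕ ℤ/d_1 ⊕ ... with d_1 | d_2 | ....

rank_ℚ(R)=3; free=3−3=0
SNF(R) diag = [3, 6, 12] → torsion [3, 6, 12]

Answer: M ≅ ℤ/3 ⊕ ℤ/6 ⊕ ℤ/12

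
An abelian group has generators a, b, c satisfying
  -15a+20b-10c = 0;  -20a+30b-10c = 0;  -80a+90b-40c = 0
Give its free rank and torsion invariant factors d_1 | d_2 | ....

Answer: M ≅ ℤ/5 ⊕ ℤ/10 ⊕ ℤ/30

Derivation:
rank_ℚ(R)=3; free=3−3=0
SNF(R) diag = [5, 10, 30] → torsion [5, 10, 30]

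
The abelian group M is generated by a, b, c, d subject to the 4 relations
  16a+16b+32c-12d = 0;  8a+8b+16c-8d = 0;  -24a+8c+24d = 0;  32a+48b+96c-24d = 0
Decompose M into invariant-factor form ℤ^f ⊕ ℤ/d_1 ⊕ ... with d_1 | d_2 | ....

rank_ℚ(R)=4; free=4−4=0
SNF(R) diag = [4, 8, 8, 16] → torsion [4, 8, 8, 16]

Answer: M ≅ ℤ/4 ⊕ ℤ/8 ⊕ ℤ/8 ⊕ ℤ/16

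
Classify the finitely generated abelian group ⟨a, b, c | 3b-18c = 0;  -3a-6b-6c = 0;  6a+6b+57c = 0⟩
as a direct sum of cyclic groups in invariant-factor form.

rank_ℚ(R)=3; free=3−3=0
SNF(R) diag = [3, 3, 9] → torsion [3, 3, 9]

Answer: M ≅ ℤ/3 ⊕ ℤ/3 ⊕ ℤ/9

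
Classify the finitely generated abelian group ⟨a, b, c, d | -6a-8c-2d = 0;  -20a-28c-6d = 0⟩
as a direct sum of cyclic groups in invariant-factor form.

Answer: M ≅ ℤ^2 ⊕ ℤ/2 ⊕ ℤ/2

Derivation:
rank_ℚ(R)=2; free=4−2=2
SNF(R) diag = [2, 2] → torsion [2, 2]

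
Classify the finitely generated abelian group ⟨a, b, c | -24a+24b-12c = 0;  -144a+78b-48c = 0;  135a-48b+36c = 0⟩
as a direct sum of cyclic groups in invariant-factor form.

rank_ℚ(R)=3; free=3−3=0
SNF(R) diag = [3, 6, 12] → torsion [3, 6, 12]

Answer: M ≅ ℤ/3 ⊕ ℤ/6 ⊕ ℤ/12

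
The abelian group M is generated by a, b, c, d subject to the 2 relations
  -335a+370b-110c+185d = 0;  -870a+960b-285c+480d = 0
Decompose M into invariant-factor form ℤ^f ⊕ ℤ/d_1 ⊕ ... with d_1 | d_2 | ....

rank_ℚ(R)=2; free=4−2=2
SNF(R) diag = [5, 15] → torsion [5, 15]

Answer: M ≅ ℤ^2 ⊕ ℤ/5 ⊕ ℤ/15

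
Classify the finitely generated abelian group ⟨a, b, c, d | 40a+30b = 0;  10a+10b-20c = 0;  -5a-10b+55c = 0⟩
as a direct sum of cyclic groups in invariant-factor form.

rank_ℚ(R)=3; free=4−3=1
SNF(R) diag = [5, 10, 10] → torsion [5, 10, 10]

Answer: M ≅ ℤ^1 ⊕ ℤ/5 ⊕ ℤ/10 ⊕ ℤ/10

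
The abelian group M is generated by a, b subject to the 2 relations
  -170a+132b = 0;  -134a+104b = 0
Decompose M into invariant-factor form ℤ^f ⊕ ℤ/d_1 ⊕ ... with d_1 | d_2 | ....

Answer: M ≅ ℤ/2 ⊕ ℤ/4

Derivation:
rank_ℚ(R)=2; free=2−2=0
SNF(R) diag = [2, 4] → torsion [2, 4]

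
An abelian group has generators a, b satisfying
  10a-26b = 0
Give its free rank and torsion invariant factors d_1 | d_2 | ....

rank_ℚ(R)=1; free=2−1=1
SNF(R) diag = [2] → torsion [2]

Answer: M ≅ ℤ^1 ⊕ ℤ/2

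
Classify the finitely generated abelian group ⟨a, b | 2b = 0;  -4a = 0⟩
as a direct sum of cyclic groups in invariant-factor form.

rank_ℚ(R)=2; free=2−2=0
SNF(R) diag = [2, 4] → torsion [2, 4]

Answer: M ≅ ℤ/2 ⊕ ℤ/4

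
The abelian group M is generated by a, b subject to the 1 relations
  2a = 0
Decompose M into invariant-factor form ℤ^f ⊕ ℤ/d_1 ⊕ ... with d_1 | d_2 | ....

rank_ℚ(R)=1; free=2−1=1
SNF(R) diag = [2] → torsion [2]

Answer: M ≅ ℤ^1 ⊕ ℤ/2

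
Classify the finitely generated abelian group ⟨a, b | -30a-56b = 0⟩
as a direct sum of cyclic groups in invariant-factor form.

rank_ℚ(R)=1; free=2−1=1
SNF(R) diag = [2] → torsion [2]

Answer: M ≅ ℤ^1 ⊕ ℤ/2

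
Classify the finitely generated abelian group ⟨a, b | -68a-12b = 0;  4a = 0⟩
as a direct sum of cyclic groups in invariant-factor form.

rank_ℚ(R)=2; free=2−2=0
SNF(R) diag = [4, 12] → torsion [4, 12]

Answer: M ≅ ℤ/4 ⊕ ℤ/12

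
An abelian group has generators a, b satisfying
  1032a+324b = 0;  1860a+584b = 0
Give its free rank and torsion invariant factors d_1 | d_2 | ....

rank_ℚ(R)=2; free=2−2=0
SNF(R) diag = [4, 12] → torsion [4, 12]

Answer: M ≅ ℤ/4 ⊕ ℤ/12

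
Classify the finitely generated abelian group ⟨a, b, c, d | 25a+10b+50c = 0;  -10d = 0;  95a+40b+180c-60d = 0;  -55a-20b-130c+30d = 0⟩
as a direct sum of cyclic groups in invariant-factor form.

rank_ℚ(R)=4; free=4−4=0
SNF(R) diag = [5, 10, 10, 10] → torsion [5, 10, 10, 10]

Answer: M ≅ ℤ/5 ⊕ ℤ/10 ⊕ ℤ/10 ⊕ ℤ/10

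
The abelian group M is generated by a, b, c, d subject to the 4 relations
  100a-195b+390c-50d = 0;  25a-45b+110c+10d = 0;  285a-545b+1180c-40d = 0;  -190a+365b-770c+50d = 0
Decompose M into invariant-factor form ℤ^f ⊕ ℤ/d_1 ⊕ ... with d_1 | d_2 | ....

Answer: M ≅ ℤ/5 ⊕ ℤ/5 ⊕ ℤ/10 ⊕ ℤ/20

Derivation:
rank_ℚ(R)=4; free=4−4=0
SNF(R) diag = [5, 5, 10, 20] → torsion [5, 5, 10, 20]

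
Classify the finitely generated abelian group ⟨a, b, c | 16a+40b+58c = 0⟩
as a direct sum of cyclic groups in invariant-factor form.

rank_ℚ(R)=1; free=3−1=2
SNF(R) diag = [2] → torsion [2]

Answer: M ≅ ℤ^2 ⊕ ℤ/2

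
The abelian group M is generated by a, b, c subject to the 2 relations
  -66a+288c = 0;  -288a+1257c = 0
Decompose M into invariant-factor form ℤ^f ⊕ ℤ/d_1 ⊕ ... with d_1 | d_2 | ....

rank_ℚ(R)=2; free=3−2=1
SNF(R) diag = [3, 6] → torsion [3, 6]

Answer: M ≅ ℤ^1 ⊕ ℤ/3 ⊕ ℤ/6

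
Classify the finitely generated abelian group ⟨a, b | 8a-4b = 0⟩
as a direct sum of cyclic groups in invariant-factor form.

Answer: M ≅ ℤ^1 ⊕ ℤ/4

Derivation:
rank_ℚ(R)=1; free=2−1=1
SNF(R) diag = [4] → torsion [4]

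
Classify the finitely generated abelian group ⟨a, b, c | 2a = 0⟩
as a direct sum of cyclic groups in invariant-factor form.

Answer: M ≅ ℤ^2 ⊕ ℤ/2

Derivation:
rank_ℚ(R)=1; free=3−1=2
SNF(R) diag = [2] → torsion [2]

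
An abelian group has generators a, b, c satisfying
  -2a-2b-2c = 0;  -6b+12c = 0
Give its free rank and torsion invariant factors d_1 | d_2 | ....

rank_ℚ(R)=2; free=3−2=1
SNF(R) diag = [2, 6] → torsion [2, 6]

Answer: M ≅ ℤ^1 ⊕ ℤ/2 ⊕ ℤ/6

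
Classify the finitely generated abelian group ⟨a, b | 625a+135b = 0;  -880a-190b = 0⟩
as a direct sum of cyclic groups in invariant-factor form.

Answer: M ≅ ℤ/5 ⊕ ℤ/10

Derivation:
rank_ℚ(R)=2; free=2−2=0
SNF(R) diag = [5, 10] → torsion [5, 10]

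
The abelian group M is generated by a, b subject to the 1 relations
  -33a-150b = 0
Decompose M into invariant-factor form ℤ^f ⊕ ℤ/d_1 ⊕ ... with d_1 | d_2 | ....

Answer: M ≅ ℤ^1 ⊕ ℤ/3

Derivation:
rank_ℚ(R)=1; free=2−1=1
SNF(R) diag = [3] → torsion [3]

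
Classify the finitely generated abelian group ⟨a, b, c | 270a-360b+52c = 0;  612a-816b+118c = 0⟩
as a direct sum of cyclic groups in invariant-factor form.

Answer: M ≅ ℤ^1 ⊕ ℤ/2 ⊕ ℤ/6

Derivation:
rank_ℚ(R)=2; free=3−2=1
SNF(R) diag = [2, 6] → torsion [2, 6]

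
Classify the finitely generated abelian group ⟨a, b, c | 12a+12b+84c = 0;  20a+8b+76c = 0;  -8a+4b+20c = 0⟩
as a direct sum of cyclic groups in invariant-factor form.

rank_ℚ(R)=3; free=3−3=0
SNF(R) diag = [4, 12, 36] → torsion [4, 12, 36]

Answer: M ≅ ℤ/4 ⊕ ℤ/12 ⊕ ℤ/36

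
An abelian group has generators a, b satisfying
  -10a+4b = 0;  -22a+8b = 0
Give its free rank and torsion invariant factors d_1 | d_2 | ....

Answer: M ≅ ℤ/2 ⊕ ℤ/4

Derivation:
rank_ℚ(R)=2; free=2−2=0
SNF(R) diag = [2, 4] → torsion [2, 4]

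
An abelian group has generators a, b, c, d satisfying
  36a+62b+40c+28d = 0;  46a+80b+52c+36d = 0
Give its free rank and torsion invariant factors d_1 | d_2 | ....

rank_ℚ(R)=2; free=4−2=2
SNF(R) diag = [2, 2] → torsion [2, 2]

Answer: M ≅ ℤ^2 ⊕ ℤ/2 ⊕ ℤ/2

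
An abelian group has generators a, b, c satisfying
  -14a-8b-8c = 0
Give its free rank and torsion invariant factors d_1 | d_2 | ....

rank_ℚ(R)=1; free=3−1=2
SNF(R) diag = [2] → torsion [2]

Answer: M ≅ ℤ^2 ⊕ ℤ/2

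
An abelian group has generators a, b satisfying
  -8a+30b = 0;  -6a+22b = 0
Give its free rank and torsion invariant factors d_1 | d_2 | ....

Answer: M ≅ ℤ/2 ⊕ ℤ/2

Derivation:
rank_ℚ(R)=2; free=2−2=0
SNF(R) diag = [2, 2] → torsion [2, 2]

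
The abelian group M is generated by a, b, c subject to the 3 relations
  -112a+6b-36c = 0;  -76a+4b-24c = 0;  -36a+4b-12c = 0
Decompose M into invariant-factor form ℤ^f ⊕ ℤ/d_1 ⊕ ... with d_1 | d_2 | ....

rank_ℚ(R)=3; free=3−3=0
SNF(R) diag = [2, 4, 12] → torsion [2, 4, 12]

Answer: M ≅ ℤ/2 ⊕ ℤ/4 ⊕ ℤ/12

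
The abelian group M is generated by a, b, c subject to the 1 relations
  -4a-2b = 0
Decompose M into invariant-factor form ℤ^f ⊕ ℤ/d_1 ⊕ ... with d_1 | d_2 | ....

rank_ℚ(R)=1; free=3−1=2
SNF(R) diag = [2] → torsion [2]

Answer: M ≅ ℤ^2 ⊕ ℤ/2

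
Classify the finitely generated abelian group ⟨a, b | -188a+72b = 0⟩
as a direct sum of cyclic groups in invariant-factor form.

rank_ℚ(R)=1; free=2−1=1
SNF(R) diag = [4] → torsion [4]

Answer: M ≅ ℤ^1 ⊕ ℤ/4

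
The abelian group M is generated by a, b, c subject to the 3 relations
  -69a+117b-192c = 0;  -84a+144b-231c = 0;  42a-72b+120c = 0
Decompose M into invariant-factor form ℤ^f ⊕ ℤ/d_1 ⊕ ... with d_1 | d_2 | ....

rank_ℚ(R)=3; free=3−3=0
SNF(R) diag = [3, 9, 18] → torsion [3, 9, 18]

Answer: M ≅ ℤ/3 ⊕ ℤ/9 ⊕ ℤ/18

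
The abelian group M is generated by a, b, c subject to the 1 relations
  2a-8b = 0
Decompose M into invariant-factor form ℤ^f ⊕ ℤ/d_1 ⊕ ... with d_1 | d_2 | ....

rank_ℚ(R)=1; free=3−1=2
SNF(R) diag = [2] → torsion [2]

Answer: M ≅ ℤ^2 ⊕ ℤ/2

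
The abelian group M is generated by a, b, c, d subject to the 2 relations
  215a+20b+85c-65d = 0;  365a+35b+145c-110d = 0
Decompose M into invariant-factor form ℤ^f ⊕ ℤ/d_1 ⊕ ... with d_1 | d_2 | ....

rank_ℚ(R)=2; free=4−2=2
SNF(R) diag = [5, 15] → torsion [5, 15]

Answer: M ≅ ℤ^2 ⊕ ℤ/5 ⊕ ℤ/15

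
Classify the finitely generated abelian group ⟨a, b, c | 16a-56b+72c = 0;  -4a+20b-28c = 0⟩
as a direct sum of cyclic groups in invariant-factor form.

Answer: M ≅ ℤ^1 ⊕ ℤ/4 ⊕ ℤ/8

Derivation:
rank_ℚ(R)=2; free=3−2=1
SNF(R) diag = [4, 8] → torsion [4, 8]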